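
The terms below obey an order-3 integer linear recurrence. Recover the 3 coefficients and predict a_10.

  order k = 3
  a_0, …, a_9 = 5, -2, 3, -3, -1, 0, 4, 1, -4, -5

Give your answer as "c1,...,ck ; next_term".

0,-1,-1 ; 3

  a_3 = 0·3 + -1·-2 + -1·5 = -3
  a_4 = 0·-3 + -1·3 + -1·-2 = -1
  a_5 = 0·-1 + -1·-3 + -1·3 = 0
  a_6 = 0·0 + -1·-1 + -1·-3 = 4
  a_7 = 0·4 + -1·0 + -1·-1 = 1
  a_8 = 0·1 + -1·4 + -1·0 = -4
  a_9 = 0·-4 + -1·1 + -1·4 = -5
  a_10 = 0·-5 + -1·-4 + -1·1 = 3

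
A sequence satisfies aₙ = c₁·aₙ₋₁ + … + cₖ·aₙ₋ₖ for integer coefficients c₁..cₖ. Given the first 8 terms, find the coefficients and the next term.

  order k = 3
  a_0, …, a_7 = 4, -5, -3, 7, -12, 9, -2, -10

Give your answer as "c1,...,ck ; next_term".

-1,0,1 ; 19

  a_3 = -1·-3 + 0·-5 + 1·4 = 7
  a_4 = -1·7 + 0·-3 + 1·-5 = -12
  a_5 = -1·-12 + 0·7 + 1·-3 = 9
  a_6 = -1·9 + 0·-12 + 1·7 = -2
  a_7 = -1·-2 + 0·9 + 1·-12 = -10
  a_8 = -1·-10 + 0·-2 + 1·9 = 19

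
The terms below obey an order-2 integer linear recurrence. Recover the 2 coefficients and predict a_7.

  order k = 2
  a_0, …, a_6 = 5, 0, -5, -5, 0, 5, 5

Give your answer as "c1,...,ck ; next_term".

  a_2 = 1·0 + -1·5 = -5
  a_3 = 1·-5 + -1·0 = -5
  a_4 = 1·-5 + -1·-5 = 0
  a_5 = 1·0 + -1·-5 = 5
  a_6 = 1·5 + -1·0 = 5
  a_7 = 1·5 + -1·5 = 0

1,-1 ; 0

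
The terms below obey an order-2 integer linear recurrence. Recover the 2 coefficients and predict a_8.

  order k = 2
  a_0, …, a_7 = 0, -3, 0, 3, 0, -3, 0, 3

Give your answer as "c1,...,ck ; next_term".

  a_2 = 0·-3 + -1·0 = 0
  a_3 = 0·0 + -1·-3 = 3
  a_4 = 0·3 + -1·0 = 0
  a_5 = 0·0 + -1·3 = -3
  a_6 = 0·-3 + -1·0 = 0
  a_7 = 0·0 + -1·-3 = 3
  a_8 = 0·3 + -1·0 = 0

0,-1 ; 0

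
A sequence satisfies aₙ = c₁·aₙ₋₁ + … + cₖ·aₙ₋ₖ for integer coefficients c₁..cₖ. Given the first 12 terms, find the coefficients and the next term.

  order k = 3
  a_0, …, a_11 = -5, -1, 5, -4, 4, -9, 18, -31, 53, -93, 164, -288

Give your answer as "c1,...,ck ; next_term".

  a_3 = -2·5 + -1·-1 + -1·-5 = -4
  a_4 = -2·-4 + -1·5 + -1·-1 = 4
  a_5 = -2·4 + -1·-4 + -1·5 = -9
  a_6 = -2·-9 + -1·4 + -1·-4 = 18
  a_7 = -2·18 + -1·-9 + -1·4 = -31
  a_8 = -2·-31 + -1·18 + -1·-9 = 53
  a_9 = -2·53 + -1·-31 + -1·18 = -93
  a_10 = -2·-93 + -1·53 + -1·-31 = 164
  a_11 = -2·164 + -1·-93 + -1·53 = -288
  a_12 = -2·-288 + -1·164 + -1·-93 = 505

-2,-1,-1 ; 505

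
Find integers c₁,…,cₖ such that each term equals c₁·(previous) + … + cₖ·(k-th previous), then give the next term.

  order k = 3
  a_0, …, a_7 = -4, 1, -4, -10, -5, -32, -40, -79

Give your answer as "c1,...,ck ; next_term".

  a_3 = 0·-4 + 2·1 + 3·-4 = -10
  a_4 = 0·-10 + 2·-4 + 3·1 = -5
  a_5 = 0·-5 + 2·-10 + 3·-4 = -32
  a_6 = 0·-32 + 2·-5 + 3·-10 = -40
  a_7 = 0·-40 + 2·-32 + 3·-5 = -79
  a_8 = 0·-79 + 2·-40 + 3·-32 = -176

0,2,3 ; -176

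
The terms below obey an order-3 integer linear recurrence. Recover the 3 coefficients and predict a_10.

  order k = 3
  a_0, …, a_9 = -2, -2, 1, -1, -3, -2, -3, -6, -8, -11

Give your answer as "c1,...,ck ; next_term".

  a_3 = 1·1 + 0·-2 + 1·-2 = -1
  a_4 = 1·-1 + 0·1 + 1·-2 = -3
  a_5 = 1·-3 + 0·-1 + 1·1 = -2
  a_6 = 1·-2 + 0·-3 + 1·-1 = -3
  a_7 = 1·-3 + 0·-2 + 1·-3 = -6
  a_8 = 1·-6 + 0·-3 + 1·-2 = -8
  a_9 = 1·-8 + 0·-6 + 1·-3 = -11
  a_10 = 1·-11 + 0·-8 + 1·-6 = -17

1,0,1 ; -17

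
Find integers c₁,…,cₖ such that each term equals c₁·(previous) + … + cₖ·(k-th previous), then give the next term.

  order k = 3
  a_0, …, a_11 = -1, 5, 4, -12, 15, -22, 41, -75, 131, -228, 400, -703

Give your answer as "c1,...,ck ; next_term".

-2,-1,-1 ; 1234

  a_3 = -2·4 + -1·5 + -1·-1 = -12
  a_4 = -2·-12 + -1·4 + -1·5 = 15
  a_5 = -2·15 + -1·-12 + -1·4 = -22
  a_6 = -2·-22 + -1·15 + -1·-12 = 41
  a_7 = -2·41 + -1·-22 + -1·15 = -75
  a_8 = -2·-75 + -1·41 + -1·-22 = 131
  a_9 = -2·131 + -1·-75 + -1·41 = -228
  a_10 = -2·-228 + -1·131 + -1·-75 = 400
  a_11 = -2·400 + -1·-228 + -1·131 = -703
  a_12 = -2·-703 + -1·400 + -1·-228 = 1234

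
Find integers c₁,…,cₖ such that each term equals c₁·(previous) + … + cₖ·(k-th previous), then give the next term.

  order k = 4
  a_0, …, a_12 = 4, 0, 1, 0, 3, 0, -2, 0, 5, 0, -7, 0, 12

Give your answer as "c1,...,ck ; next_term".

  a_4 = 0·0 + -1·1 + 0·0 + 1·4 = 3
  a_5 = 0·3 + -1·0 + 0·1 + 1·0 = 0
  a_6 = 0·0 + -1·3 + 0·0 + 1·1 = -2
  a_7 = 0·-2 + -1·0 + 0·3 + 1·0 = 0
  a_8 = 0·0 + -1·-2 + 0·0 + 1·3 = 5
  a_9 = 0·5 + -1·0 + 0·-2 + 1·0 = 0
  a_10 = 0·0 + -1·5 + 0·0 + 1·-2 = -7
  a_11 = 0·-7 + -1·0 + 0·5 + 1·0 = 0
  a_12 = 0·0 + -1·-7 + 0·0 + 1·5 = 12
  a_13 = 0·12 + -1·0 + 0·-7 + 1·0 = 0

0,-1,0,1 ; 0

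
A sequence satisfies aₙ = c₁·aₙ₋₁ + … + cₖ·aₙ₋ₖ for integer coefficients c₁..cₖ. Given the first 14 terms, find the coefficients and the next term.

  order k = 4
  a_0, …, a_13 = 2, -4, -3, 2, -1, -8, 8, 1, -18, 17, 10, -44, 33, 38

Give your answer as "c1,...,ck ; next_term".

-1,-1,1,1 ; -105

  a_4 = -1·2 + -1·-3 + 1·-4 + 1·2 = -1
  a_5 = -1·-1 + -1·2 + 1·-3 + 1·-4 = -8
  a_6 = -1·-8 + -1·-1 + 1·2 + 1·-3 = 8
  a_7 = -1·8 + -1·-8 + 1·-1 + 1·2 = 1
  a_8 = -1·1 + -1·8 + 1·-8 + 1·-1 = -18
  a_9 = -1·-18 + -1·1 + 1·8 + 1·-8 = 17
  a_10 = -1·17 + -1·-18 + 1·1 + 1·8 = 10
  a_11 = -1·10 + -1·17 + 1·-18 + 1·1 = -44
  a_12 = -1·-44 + -1·10 + 1·17 + 1·-18 = 33
  a_13 = -1·33 + -1·-44 + 1·10 + 1·17 = 38
  a_14 = -1·38 + -1·33 + 1·-44 + 1·10 = -105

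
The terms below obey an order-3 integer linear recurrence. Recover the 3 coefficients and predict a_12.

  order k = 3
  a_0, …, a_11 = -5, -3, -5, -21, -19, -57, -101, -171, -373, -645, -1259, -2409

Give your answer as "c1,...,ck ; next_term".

  a_3 = 0·-5 + 2·-3 + 3·-5 = -21
  a_4 = 0·-21 + 2·-5 + 3·-3 = -19
  a_5 = 0·-19 + 2·-21 + 3·-5 = -57
  a_6 = 0·-57 + 2·-19 + 3·-21 = -101
  a_7 = 0·-101 + 2·-57 + 3·-19 = -171
  a_8 = 0·-171 + 2·-101 + 3·-57 = -373
  a_9 = 0·-373 + 2·-171 + 3·-101 = -645
  a_10 = 0·-645 + 2·-373 + 3·-171 = -1259
  a_11 = 0·-1259 + 2·-645 + 3·-373 = -2409
  a_12 = 0·-2409 + 2·-1259 + 3·-645 = -4453

0,2,3 ; -4453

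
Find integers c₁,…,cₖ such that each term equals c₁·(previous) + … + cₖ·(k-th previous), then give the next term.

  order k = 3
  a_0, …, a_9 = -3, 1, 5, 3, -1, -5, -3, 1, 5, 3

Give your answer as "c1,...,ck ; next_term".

0,0,-1 ; -1

  a_3 = 0·5 + 0·1 + -1·-3 = 3
  a_4 = 0·3 + 0·5 + -1·1 = -1
  a_5 = 0·-1 + 0·3 + -1·5 = -5
  a_6 = 0·-5 + 0·-1 + -1·3 = -3
  a_7 = 0·-3 + 0·-5 + -1·-1 = 1
  a_8 = 0·1 + 0·-3 + -1·-5 = 5
  a_9 = 0·5 + 0·1 + -1·-3 = 3
  a_10 = 0·3 + 0·5 + -1·1 = -1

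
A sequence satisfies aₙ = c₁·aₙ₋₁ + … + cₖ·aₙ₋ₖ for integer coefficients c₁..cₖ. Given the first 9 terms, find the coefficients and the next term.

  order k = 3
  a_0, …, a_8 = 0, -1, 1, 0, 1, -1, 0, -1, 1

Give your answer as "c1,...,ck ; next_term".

  a_3 = 0·1 + 0·-1 + -1·0 = 0
  a_4 = 0·0 + 0·1 + -1·-1 = 1
  a_5 = 0·1 + 0·0 + -1·1 = -1
  a_6 = 0·-1 + 0·1 + -1·0 = 0
  a_7 = 0·0 + 0·-1 + -1·1 = -1
  a_8 = 0·-1 + 0·0 + -1·-1 = 1
  a_9 = 0·1 + 0·-1 + -1·0 = 0

0,0,-1 ; 0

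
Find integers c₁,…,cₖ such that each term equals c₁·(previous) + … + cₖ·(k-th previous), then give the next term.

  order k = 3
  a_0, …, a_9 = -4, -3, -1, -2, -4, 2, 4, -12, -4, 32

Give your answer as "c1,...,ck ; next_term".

0,-2,2 ; -16

  a_3 = 0·-1 + -2·-3 + 2·-4 = -2
  a_4 = 0·-2 + -2·-1 + 2·-3 = -4
  a_5 = 0·-4 + -2·-2 + 2·-1 = 2
  a_6 = 0·2 + -2·-4 + 2·-2 = 4
  a_7 = 0·4 + -2·2 + 2·-4 = -12
  a_8 = 0·-12 + -2·4 + 2·2 = -4
  a_9 = 0·-4 + -2·-12 + 2·4 = 32
  a_10 = 0·32 + -2·-4 + 2·-12 = -16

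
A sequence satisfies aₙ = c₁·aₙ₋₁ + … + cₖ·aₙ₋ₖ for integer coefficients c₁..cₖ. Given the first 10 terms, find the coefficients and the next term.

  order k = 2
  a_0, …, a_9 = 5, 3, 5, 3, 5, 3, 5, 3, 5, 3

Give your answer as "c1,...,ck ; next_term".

  a_2 = 0·3 + 1·5 = 5
  a_3 = 0·5 + 1·3 = 3
  a_4 = 0·3 + 1·5 = 5
  a_5 = 0·5 + 1·3 = 3
  a_6 = 0·3 + 1·5 = 5
  a_7 = 0·5 + 1·3 = 3
  a_8 = 0·3 + 1·5 = 5
  a_9 = 0·5 + 1·3 = 3
  a_10 = 0·3 + 1·5 = 5

0,1 ; 5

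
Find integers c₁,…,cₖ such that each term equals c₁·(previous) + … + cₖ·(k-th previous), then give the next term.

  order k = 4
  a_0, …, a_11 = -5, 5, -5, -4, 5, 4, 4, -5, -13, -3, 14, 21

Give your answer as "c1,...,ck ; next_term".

0,-1,-1,-1 ; 2

  a_4 = 0·-4 + -1·-5 + -1·5 + -1·-5 = 5
  a_5 = 0·5 + -1·-4 + -1·-5 + -1·5 = 4
  a_6 = 0·4 + -1·5 + -1·-4 + -1·-5 = 4
  a_7 = 0·4 + -1·4 + -1·5 + -1·-4 = -5
  a_8 = 0·-5 + -1·4 + -1·4 + -1·5 = -13
  a_9 = 0·-13 + -1·-5 + -1·4 + -1·4 = -3
  a_10 = 0·-3 + -1·-13 + -1·-5 + -1·4 = 14
  a_11 = 0·14 + -1·-3 + -1·-13 + -1·-5 = 21
  a_12 = 0·21 + -1·14 + -1·-3 + -1·-13 = 2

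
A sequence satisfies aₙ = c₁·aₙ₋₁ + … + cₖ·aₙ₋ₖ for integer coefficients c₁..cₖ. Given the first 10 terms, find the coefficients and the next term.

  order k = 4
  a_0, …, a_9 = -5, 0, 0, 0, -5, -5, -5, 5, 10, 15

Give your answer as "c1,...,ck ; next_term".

  a_4 = 1·0 + 0·0 + -2·0 + 1·-5 = -5
  a_5 = 1·-5 + 0·0 + -2·0 + 1·0 = -5
  a_6 = 1·-5 + 0·-5 + -2·0 + 1·0 = -5
  a_7 = 1·-5 + 0·-5 + -2·-5 + 1·0 = 5
  a_8 = 1·5 + 0·-5 + -2·-5 + 1·-5 = 10
  a_9 = 1·10 + 0·5 + -2·-5 + 1·-5 = 15
  a_10 = 1·15 + 0·10 + -2·5 + 1·-5 = 0

1,0,-2,1 ; 0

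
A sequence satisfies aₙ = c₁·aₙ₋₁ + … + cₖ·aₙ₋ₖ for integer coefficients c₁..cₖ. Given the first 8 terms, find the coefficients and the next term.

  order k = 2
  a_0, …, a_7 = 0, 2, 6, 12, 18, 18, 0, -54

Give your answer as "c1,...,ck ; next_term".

3,-3 ; -162

  a_2 = 3·2 + -3·0 = 6
  a_3 = 3·6 + -3·2 = 12
  a_4 = 3·12 + -3·6 = 18
  a_5 = 3·18 + -3·12 = 18
  a_6 = 3·18 + -3·18 = 0
  a_7 = 3·0 + -3·18 = -54
  a_8 = 3·-54 + -3·0 = -162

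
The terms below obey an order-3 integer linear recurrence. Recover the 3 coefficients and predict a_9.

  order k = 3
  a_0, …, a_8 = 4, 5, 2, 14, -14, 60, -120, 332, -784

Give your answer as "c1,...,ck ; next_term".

-2,2,2 ; 1992

  a_3 = -2·2 + 2·5 + 2·4 = 14
  a_4 = -2·14 + 2·2 + 2·5 = -14
  a_5 = -2·-14 + 2·14 + 2·2 = 60
  a_6 = -2·60 + 2·-14 + 2·14 = -120
  a_7 = -2·-120 + 2·60 + 2·-14 = 332
  a_8 = -2·332 + 2·-120 + 2·60 = -784
  a_9 = -2·-784 + 2·332 + 2·-120 = 1992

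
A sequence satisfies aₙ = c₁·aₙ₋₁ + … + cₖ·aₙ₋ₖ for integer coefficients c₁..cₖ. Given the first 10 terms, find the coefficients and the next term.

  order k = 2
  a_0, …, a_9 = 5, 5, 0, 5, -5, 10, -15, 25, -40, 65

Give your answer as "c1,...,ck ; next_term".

-1,1 ; -105

  a_2 = -1·5 + 1·5 = 0
  a_3 = -1·0 + 1·5 = 5
  a_4 = -1·5 + 1·0 = -5
  a_5 = -1·-5 + 1·5 = 10
  a_6 = -1·10 + 1·-5 = -15
  a_7 = -1·-15 + 1·10 = 25
  a_8 = -1·25 + 1·-15 = -40
  a_9 = -1·-40 + 1·25 = 65
  a_10 = -1·65 + 1·-40 = -105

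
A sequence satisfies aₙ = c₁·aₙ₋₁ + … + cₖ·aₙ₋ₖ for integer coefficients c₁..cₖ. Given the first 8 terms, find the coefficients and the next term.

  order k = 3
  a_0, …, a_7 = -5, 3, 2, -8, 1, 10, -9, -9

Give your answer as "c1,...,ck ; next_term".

0,-1,1 ; 19

  a_3 = 0·2 + -1·3 + 1·-5 = -8
  a_4 = 0·-8 + -1·2 + 1·3 = 1
  a_5 = 0·1 + -1·-8 + 1·2 = 10
  a_6 = 0·10 + -1·1 + 1·-8 = -9
  a_7 = 0·-9 + -1·10 + 1·1 = -9
  a_8 = 0·-9 + -1·-9 + 1·10 = 19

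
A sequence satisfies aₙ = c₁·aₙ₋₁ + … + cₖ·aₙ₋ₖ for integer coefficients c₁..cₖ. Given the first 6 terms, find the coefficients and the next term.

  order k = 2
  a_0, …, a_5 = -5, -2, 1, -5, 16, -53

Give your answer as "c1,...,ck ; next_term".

-3,1 ; 175

  a_2 = -3·-2 + 1·-5 = 1
  a_3 = -3·1 + 1·-2 = -5
  a_4 = -3·-5 + 1·1 = 16
  a_5 = -3·16 + 1·-5 = -53
  a_6 = -3·-53 + 1·16 = 175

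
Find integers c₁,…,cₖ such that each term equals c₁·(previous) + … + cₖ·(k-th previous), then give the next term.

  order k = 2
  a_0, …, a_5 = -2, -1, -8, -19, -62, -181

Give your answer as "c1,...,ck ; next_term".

2,3 ; -548

  a_2 = 2·-1 + 3·-2 = -8
  a_3 = 2·-8 + 3·-1 = -19
  a_4 = 2·-19 + 3·-8 = -62
  a_5 = 2·-62 + 3·-19 = -181
  a_6 = 2·-181 + 3·-62 = -548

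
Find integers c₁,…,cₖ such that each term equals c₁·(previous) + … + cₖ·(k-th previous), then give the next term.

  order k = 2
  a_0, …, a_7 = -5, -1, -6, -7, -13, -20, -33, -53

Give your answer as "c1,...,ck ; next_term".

  a_2 = 1·-1 + 1·-5 = -6
  a_3 = 1·-6 + 1·-1 = -7
  a_4 = 1·-7 + 1·-6 = -13
  a_5 = 1·-13 + 1·-7 = -20
  a_6 = 1·-20 + 1·-13 = -33
  a_7 = 1·-33 + 1·-20 = -53
  a_8 = 1·-53 + 1·-33 = -86

1,1 ; -86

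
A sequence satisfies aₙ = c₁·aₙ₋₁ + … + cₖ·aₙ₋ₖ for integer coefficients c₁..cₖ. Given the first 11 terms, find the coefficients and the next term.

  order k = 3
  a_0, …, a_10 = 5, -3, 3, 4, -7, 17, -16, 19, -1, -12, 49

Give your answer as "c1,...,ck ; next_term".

  a_3 = -1·3 + 1·-3 + 2·5 = 4
  a_4 = -1·4 + 1·3 + 2·-3 = -7
  a_5 = -1·-7 + 1·4 + 2·3 = 17
  a_6 = -1·17 + 1·-7 + 2·4 = -16
  a_7 = -1·-16 + 1·17 + 2·-7 = 19
  a_8 = -1·19 + 1·-16 + 2·17 = -1
  a_9 = -1·-1 + 1·19 + 2·-16 = -12
  a_10 = -1·-12 + 1·-1 + 2·19 = 49
  a_11 = -1·49 + 1·-12 + 2·-1 = -63

-1,1,2 ; -63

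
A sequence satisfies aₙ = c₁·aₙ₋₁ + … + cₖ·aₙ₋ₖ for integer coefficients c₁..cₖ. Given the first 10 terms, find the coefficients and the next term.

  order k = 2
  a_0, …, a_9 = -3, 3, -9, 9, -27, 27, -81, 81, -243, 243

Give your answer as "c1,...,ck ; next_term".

0,3 ; -729

  a_2 = 0·3 + 3·-3 = -9
  a_3 = 0·-9 + 3·3 = 9
  a_4 = 0·9 + 3·-9 = -27
  a_5 = 0·-27 + 3·9 = 27
  a_6 = 0·27 + 3·-27 = -81
  a_7 = 0·-81 + 3·27 = 81
  a_8 = 0·81 + 3·-81 = -243
  a_9 = 0·-243 + 3·81 = 243
  a_10 = 0·243 + 3·-243 = -729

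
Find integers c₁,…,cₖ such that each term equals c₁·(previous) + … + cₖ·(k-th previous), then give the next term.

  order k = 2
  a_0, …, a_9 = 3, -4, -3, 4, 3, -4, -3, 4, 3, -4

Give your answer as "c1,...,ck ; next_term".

  a_2 = 0·-4 + -1·3 = -3
  a_3 = 0·-3 + -1·-4 = 4
  a_4 = 0·4 + -1·-3 = 3
  a_5 = 0·3 + -1·4 = -4
  a_6 = 0·-4 + -1·3 = -3
  a_7 = 0·-3 + -1·-4 = 4
  a_8 = 0·4 + -1·-3 = 3
  a_9 = 0·3 + -1·4 = -4
  a_10 = 0·-4 + -1·3 = -3

0,-1 ; -3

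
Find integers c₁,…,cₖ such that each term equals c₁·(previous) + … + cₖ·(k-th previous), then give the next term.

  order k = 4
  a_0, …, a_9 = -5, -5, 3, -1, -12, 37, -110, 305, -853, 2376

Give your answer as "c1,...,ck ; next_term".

  a_4 = -3·-1 + 0·3 + 2·-5 + 1·-5 = -12
  a_5 = -3·-12 + 0·-1 + 2·3 + 1·-5 = 37
  a_6 = -3·37 + 0·-12 + 2·-1 + 1·3 = -110
  a_7 = -3·-110 + 0·37 + 2·-12 + 1·-1 = 305
  a_8 = -3·305 + 0·-110 + 2·37 + 1·-12 = -853
  a_9 = -3·-853 + 0·305 + 2·-110 + 1·37 = 2376
  a_10 = -3·2376 + 0·-853 + 2·305 + 1·-110 = -6628

-3,0,2,1 ; -6628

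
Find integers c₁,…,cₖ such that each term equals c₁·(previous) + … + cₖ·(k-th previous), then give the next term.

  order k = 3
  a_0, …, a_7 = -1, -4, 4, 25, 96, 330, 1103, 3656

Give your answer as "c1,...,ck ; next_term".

  a_3 = 4·4 + -2·-4 + -1·-1 = 25
  a_4 = 4·25 + -2·4 + -1·-4 = 96
  a_5 = 4·96 + -2·25 + -1·4 = 330
  a_6 = 4·330 + -2·96 + -1·25 = 1103
  a_7 = 4·1103 + -2·330 + -1·96 = 3656
  a_8 = 4·3656 + -2·1103 + -1·330 = 12088

4,-2,-1 ; 12088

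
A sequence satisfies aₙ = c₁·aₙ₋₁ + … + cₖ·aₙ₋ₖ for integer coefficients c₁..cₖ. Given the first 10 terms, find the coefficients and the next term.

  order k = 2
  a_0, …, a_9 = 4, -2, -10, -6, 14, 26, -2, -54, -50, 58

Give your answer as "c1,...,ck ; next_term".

  a_2 = 1·-2 + -2·4 = -10
  a_3 = 1·-10 + -2·-2 = -6
  a_4 = 1·-6 + -2·-10 = 14
  a_5 = 1·14 + -2·-6 = 26
  a_6 = 1·26 + -2·14 = -2
  a_7 = 1·-2 + -2·26 = -54
  a_8 = 1·-54 + -2·-2 = -50
  a_9 = 1·-50 + -2·-54 = 58
  a_10 = 1·58 + -2·-50 = 158

1,-2 ; 158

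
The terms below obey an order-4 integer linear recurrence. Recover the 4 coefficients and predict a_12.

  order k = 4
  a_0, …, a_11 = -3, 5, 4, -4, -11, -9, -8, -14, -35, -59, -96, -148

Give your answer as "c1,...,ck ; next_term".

  a_4 = 1·-4 + 1·4 + -1·5 + 2·-3 = -11
  a_5 = 1·-11 + 1·-4 + -1·4 + 2·5 = -9
  a_6 = 1·-9 + 1·-11 + -1·-4 + 2·4 = -8
  a_7 = 1·-8 + 1·-9 + -1·-11 + 2·-4 = -14
  a_8 = 1·-14 + 1·-8 + -1·-9 + 2·-11 = -35
  a_9 = 1·-35 + 1·-14 + -1·-8 + 2·-9 = -59
  a_10 = 1·-59 + 1·-35 + -1·-14 + 2·-8 = -96
  a_11 = 1·-96 + 1·-59 + -1·-35 + 2·-14 = -148
  a_12 = 1·-148 + 1·-96 + -1·-59 + 2·-35 = -255

1,1,-1,2 ; -255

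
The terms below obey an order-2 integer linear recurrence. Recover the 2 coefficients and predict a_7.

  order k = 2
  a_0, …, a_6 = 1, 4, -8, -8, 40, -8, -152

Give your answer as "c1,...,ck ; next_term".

  a_2 = -1·4 + -4·1 = -8
  a_3 = -1·-8 + -4·4 = -8
  a_4 = -1·-8 + -4·-8 = 40
  a_5 = -1·40 + -4·-8 = -8
  a_6 = -1·-8 + -4·40 = -152
  a_7 = -1·-152 + -4·-8 = 184

-1,-4 ; 184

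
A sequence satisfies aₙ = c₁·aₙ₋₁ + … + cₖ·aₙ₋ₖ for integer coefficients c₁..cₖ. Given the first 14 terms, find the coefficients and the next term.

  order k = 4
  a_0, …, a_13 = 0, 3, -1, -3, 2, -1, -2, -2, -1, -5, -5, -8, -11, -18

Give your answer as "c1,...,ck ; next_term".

0,1,1,1 ; -24

  a_4 = 0·-3 + 1·-1 + 1·3 + 1·0 = 2
  a_5 = 0·2 + 1·-3 + 1·-1 + 1·3 = -1
  a_6 = 0·-1 + 1·2 + 1·-3 + 1·-1 = -2
  a_7 = 0·-2 + 1·-1 + 1·2 + 1·-3 = -2
  a_8 = 0·-2 + 1·-2 + 1·-1 + 1·2 = -1
  a_9 = 0·-1 + 1·-2 + 1·-2 + 1·-1 = -5
  a_10 = 0·-5 + 1·-1 + 1·-2 + 1·-2 = -5
  a_11 = 0·-5 + 1·-5 + 1·-1 + 1·-2 = -8
  a_12 = 0·-8 + 1·-5 + 1·-5 + 1·-1 = -11
  a_13 = 0·-11 + 1·-8 + 1·-5 + 1·-5 = -18
  a_14 = 0·-18 + 1·-11 + 1·-8 + 1·-5 = -24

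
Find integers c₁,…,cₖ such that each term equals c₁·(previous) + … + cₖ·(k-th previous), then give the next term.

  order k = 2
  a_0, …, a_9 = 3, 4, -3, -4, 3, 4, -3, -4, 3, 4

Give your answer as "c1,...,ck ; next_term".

0,-1 ; -3

  a_2 = 0·4 + -1·3 = -3
  a_3 = 0·-3 + -1·4 = -4
  a_4 = 0·-4 + -1·-3 = 3
  a_5 = 0·3 + -1·-4 = 4
  a_6 = 0·4 + -1·3 = -3
  a_7 = 0·-3 + -1·4 = -4
  a_8 = 0·-4 + -1·-3 = 3
  a_9 = 0·3 + -1·-4 = 4
  a_10 = 0·4 + -1·3 = -3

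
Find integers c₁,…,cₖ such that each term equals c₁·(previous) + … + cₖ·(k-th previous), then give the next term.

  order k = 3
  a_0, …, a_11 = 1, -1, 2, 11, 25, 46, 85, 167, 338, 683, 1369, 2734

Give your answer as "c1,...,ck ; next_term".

  a_3 = 3·2 + -3·-1 + 2·1 = 11
  a_4 = 3·11 + -3·2 + 2·-1 = 25
  a_5 = 3·25 + -3·11 + 2·2 = 46
  a_6 = 3·46 + -3·25 + 2·11 = 85
  a_7 = 3·85 + -3·46 + 2·25 = 167
  a_8 = 3·167 + -3·85 + 2·46 = 338
  a_9 = 3·338 + -3·167 + 2·85 = 683
  a_10 = 3·683 + -3·338 + 2·167 = 1369
  a_11 = 3·1369 + -3·683 + 2·338 = 2734
  a_12 = 3·2734 + -3·1369 + 2·683 = 5461

3,-3,2 ; 5461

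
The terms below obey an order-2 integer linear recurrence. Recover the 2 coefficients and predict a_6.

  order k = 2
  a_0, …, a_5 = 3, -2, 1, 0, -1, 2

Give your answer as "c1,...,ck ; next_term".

-2,-1 ; -3

  a_2 = -2·-2 + -1·3 = 1
  a_3 = -2·1 + -1·-2 = 0
  a_4 = -2·0 + -1·1 = -1
  a_5 = -2·-1 + -1·0 = 2
  a_6 = -2·2 + -1·-1 = -3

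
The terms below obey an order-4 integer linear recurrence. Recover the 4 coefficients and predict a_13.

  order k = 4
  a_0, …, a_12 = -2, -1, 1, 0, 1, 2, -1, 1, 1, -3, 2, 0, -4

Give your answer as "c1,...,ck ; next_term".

  a_4 = 0·0 + 0·1 + 1·-1 + -1·-2 = 1
  a_5 = 0·1 + 0·0 + 1·1 + -1·-1 = 2
  a_6 = 0·2 + 0·1 + 1·0 + -1·1 = -1
  a_7 = 0·-1 + 0·2 + 1·1 + -1·0 = 1
  a_8 = 0·1 + 0·-1 + 1·2 + -1·1 = 1
  a_9 = 0·1 + 0·1 + 1·-1 + -1·2 = -3
  a_10 = 0·-3 + 0·1 + 1·1 + -1·-1 = 2
  a_11 = 0·2 + 0·-3 + 1·1 + -1·1 = 0
  a_12 = 0·0 + 0·2 + 1·-3 + -1·1 = -4
  a_13 = 0·-4 + 0·0 + 1·2 + -1·-3 = 5

0,0,1,-1 ; 5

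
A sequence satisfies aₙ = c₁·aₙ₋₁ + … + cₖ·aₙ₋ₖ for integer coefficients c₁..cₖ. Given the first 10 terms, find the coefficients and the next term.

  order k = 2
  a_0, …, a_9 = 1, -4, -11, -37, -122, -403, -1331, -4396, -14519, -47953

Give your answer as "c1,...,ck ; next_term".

3,1 ; -158378

  a_2 = 3·-4 + 1·1 = -11
  a_3 = 3·-11 + 1·-4 = -37
  a_4 = 3·-37 + 1·-11 = -122
  a_5 = 3·-122 + 1·-37 = -403
  a_6 = 3·-403 + 1·-122 = -1331
  a_7 = 3·-1331 + 1·-403 = -4396
  a_8 = 3·-4396 + 1·-1331 = -14519
  a_9 = 3·-14519 + 1·-4396 = -47953
  a_10 = 3·-47953 + 1·-14519 = -158378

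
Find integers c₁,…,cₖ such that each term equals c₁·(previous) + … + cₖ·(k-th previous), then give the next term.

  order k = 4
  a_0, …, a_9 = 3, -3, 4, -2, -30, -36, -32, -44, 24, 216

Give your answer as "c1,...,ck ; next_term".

  a_4 = 2·-2 + -2·4 + 2·-3 + -4·3 = -30
  a_5 = 2·-30 + -2·-2 + 2·4 + -4·-3 = -36
  a_6 = 2·-36 + -2·-30 + 2·-2 + -4·4 = -32
  a_7 = 2·-32 + -2·-36 + 2·-30 + -4·-2 = -44
  a_8 = 2·-44 + -2·-32 + 2·-36 + -4·-30 = 24
  a_9 = 2·24 + -2·-44 + 2·-32 + -4·-36 = 216
  a_10 = 2·216 + -2·24 + 2·-44 + -4·-32 = 424

2,-2,2,-4 ; 424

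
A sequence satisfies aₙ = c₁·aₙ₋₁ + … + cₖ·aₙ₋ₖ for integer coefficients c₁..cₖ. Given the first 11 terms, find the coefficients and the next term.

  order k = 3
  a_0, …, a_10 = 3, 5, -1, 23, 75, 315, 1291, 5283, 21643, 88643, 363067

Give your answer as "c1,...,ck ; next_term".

3,4,2 ; 1487059

  a_3 = 3·-1 + 4·5 + 2·3 = 23
  a_4 = 3·23 + 4·-1 + 2·5 = 75
  a_5 = 3·75 + 4·23 + 2·-1 = 315
  a_6 = 3·315 + 4·75 + 2·23 = 1291
  a_7 = 3·1291 + 4·315 + 2·75 = 5283
  a_8 = 3·5283 + 4·1291 + 2·315 = 21643
  a_9 = 3·21643 + 4·5283 + 2·1291 = 88643
  a_10 = 3·88643 + 4·21643 + 2·5283 = 363067
  a_11 = 3·363067 + 4·88643 + 2·21643 = 1487059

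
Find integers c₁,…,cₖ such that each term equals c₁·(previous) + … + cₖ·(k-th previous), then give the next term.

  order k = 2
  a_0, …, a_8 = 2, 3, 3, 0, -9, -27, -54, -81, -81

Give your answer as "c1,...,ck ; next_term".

3,-3 ; 0

  a_2 = 3·3 + -3·2 = 3
  a_3 = 3·3 + -3·3 = 0
  a_4 = 3·0 + -3·3 = -9
  a_5 = 3·-9 + -3·0 = -27
  a_6 = 3·-27 + -3·-9 = -54
  a_7 = 3·-54 + -3·-27 = -81
  a_8 = 3·-81 + -3·-54 = -81
  a_9 = 3·-81 + -3·-81 = 0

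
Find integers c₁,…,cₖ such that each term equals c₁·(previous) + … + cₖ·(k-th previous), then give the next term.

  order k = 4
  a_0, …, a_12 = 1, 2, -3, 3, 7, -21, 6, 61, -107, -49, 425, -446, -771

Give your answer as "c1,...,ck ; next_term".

  a_4 = -1·3 + -3·-3 + 1·2 + -1·1 = 7
  a_5 = -1·7 + -3·3 + 1·-3 + -1·2 = -21
  a_6 = -1·-21 + -3·7 + 1·3 + -1·-3 = 6
  a_7 = -1·6 + -3·-21 + 1·7 + -1·3 = 61
  a_8 = -1·61 + -3·6 + 1·-21 + -1·7 = -107
  a_9 = -1·-107 + -3·61 + 1·6 + -1·-21 = -49
  a_10 = -1·-49 + -3·-107 + 1·61 + -1·6 = 425
  a_11 = -1·425 + -3·-49 + 1·-107 + -1·61 = -446
  a_12 = -1·-446 + -3·425 + 1·-49 + -1·-107 = -771
  a_13 = -1·-771 + -3·-446 + 1·425 + -1·-49 = 2583

-1,-3,1,-1 ; 2583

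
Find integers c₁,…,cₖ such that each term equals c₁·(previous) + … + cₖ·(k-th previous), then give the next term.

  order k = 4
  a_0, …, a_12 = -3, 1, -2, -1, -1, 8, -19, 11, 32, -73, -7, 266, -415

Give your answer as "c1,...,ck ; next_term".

  a_4 = -2·-1 + -3·-2 + 0·1 + 3·-3 = -1
  a_5 = -2·-1 + -3·-1 + 0·-2 + 3·1 = 8
  a_6 = -2·8 + -3·-1 + 0·-1 + 3·-2 = -19
  a_7 = -2·-19 + -3·8 + 0·-1 + 3·-1 = 11
  a_8 = -2·11 + -3·-19 + 0·8 + 3·-1 = 32
  a_9 = -2·32 + -3·11 + 0·-19 + 3·8 = -73
  a_10 = -2·-73 + -3·32 + 0·11 + 3·-19 = -7
  a_11 = -2·-7 + -3·-73 + 0·32 + 3·11 = 266
  a_12 = -2·266 + -3·-7 + 0·-73 + 3·32 = -415
  a_13 = -2·-415 + -3·266 + 0·-7 + 3·-73 = -187

-2,-3,0,3 ; -187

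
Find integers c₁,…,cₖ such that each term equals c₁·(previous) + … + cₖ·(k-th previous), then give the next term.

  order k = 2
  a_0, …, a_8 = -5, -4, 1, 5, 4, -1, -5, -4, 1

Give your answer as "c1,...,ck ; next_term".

1,-1 ; 5

  a_2 = 1·-4 + -1·-5 = 1
  a_3 = 1·1 + -1·-4 = 5
  a_4 = 1·5 + -1·1 = 4
  a_5 = 1·4 + -1·5 = -1
  a_6 = 1·-1 + -1·4 = -5
  a_7 = 1·-5 + -1·-1 = -4
  a_8 = 1·-4 + -1·-5 = 1
  a_9 = 1·1 + -1·-4 = 5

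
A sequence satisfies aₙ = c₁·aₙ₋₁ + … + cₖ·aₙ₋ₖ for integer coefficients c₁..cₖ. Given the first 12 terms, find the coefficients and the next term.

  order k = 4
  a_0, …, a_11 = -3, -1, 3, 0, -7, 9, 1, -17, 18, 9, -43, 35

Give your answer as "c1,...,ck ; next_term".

  a_4 = -1·0 + -1·3 + 1·-1 + 1·-3 = -7
  a_5 = -1·-7 + -1·0 + 1·3 + 1·-1 = 9
  a_6 = -1·9 + -1·-7 + 1·0 + 1·3 = 1
  a_7 = -1·1 + -1·9 + 1·-7 + 1·0 = -17
  a_8 = -1·-17 + -1·1 + 1·9 + 1·-7 = 18
  a_9 = -1·18 + -1·-17 + 1·1 + 1·9 = 9
  a_10 = -1·9 + -1·18 + 1·-17 + 1·1 = -43
  a_11 = -1·-43 + -1·9 + 1·18 + 1·-17 = 35
  a_12 = -1·35 + -1·-43 + 1·9 + 1·18 = 35

-1,-1,1,1 ; 35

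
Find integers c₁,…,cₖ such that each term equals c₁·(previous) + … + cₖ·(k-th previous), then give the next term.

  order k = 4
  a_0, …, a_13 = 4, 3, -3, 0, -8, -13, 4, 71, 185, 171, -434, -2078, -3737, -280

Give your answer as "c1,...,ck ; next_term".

  a_4 = 2·0 + -3·-3 + -3·3 + -2·4 = -8
  a_5 = 2·-8 + -3·0 + -3·-3 + -2·3 = -13
  a_6 = 2·-13 + -3·-8 + -3·0 + -2·-3 = 4
  a_7 = 2·4 + -3·-13 + -3·-8 + -2·0 = 71
  a_8 = 2·71 + -3·4 + -3·-13 + -2·-8 = 185
  a_9 = 2·185 + -3·71 + -3·4 + -2·-13 = 171
  a_10 = 2·171 + -3·185 + -3·71 + -2·4 = -434
  a_11 = 2·-434 + -3·171 + -3·185 + -2·71 = -2078
  a_12 = 2·-2078 + -3·-434 + -3·171 + -2·185 = -3737
  a_13 = 2·-3737 + -3·-2078 + -3·-434 + -2·171 = -280
  a_14 = 2·-280 + -3·-3737 + -3·-2078 + -2·-434 = 17753

2,-3,-3,-2 ; 17753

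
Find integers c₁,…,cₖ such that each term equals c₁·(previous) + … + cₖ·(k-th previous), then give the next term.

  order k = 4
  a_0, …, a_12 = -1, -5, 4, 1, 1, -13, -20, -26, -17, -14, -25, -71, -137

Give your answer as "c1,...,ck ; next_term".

2,-1,-1,2 ; -206

  a_4 = 2·1 + -1·4 + -1·-5 + 2·-1 = 1
  a_5 = 2·1 + -1·1 + -1·4 + 2·-5 = -13
  a_6 = 2·-13 + -1·1 + -1·1 + 2·4 = -20
  a_7 = 2·-20 + -1·-13 + -1·1 + 2·1 = -26
  a_8 = 2·-26 + -1·-20 + -1·-13 + 2·1 = -17
  a_9 = 2·-17 + -1·-26 + -1·-20 + 2·-13 = -14
  a_10 = 2·-14 + -1·-17 + -1·-26 + 2·-20 = -25
  a_11 = 2·-25 + -1·-14 + -1·-17 + 2·-26 = -71
  a_12 = 2·-71 + -1·-25 + -1·-14 + 2·-17 = -137
  a_13 = 2·-137 + -1·-71 + -1·-25 + 2·-14 = -206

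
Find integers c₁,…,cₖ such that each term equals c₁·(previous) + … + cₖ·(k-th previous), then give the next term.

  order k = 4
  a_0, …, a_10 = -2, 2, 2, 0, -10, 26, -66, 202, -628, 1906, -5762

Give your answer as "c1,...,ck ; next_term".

-3,-1,-3,1 ; 17466

  a_4 = -3·0 + -1·2 + -3·2 + 1·-2 = -10
  a_5 = -3·-10 + -1·0 + -3·2 + 1·2 = 26
  a_6 = -3·26 + -1·-10 + -3·0 + 1·2 = -66
  a_7 = -3·-66 + -1·26 + -3·-10 + 1·0 = 202
  a_8 = -3·202 + -1·-66 + -3·26 + 1·-10 = -628
  a_9 = -3·-628 + -1·202 + -3·-66 + 1·26 = 1906
  a_10 = -3·1906 + -1·-628 + -3·202 + 1·-66 = -5762
  a_11 = -3·-5762 + -1·1906 + -3·-628 + 1·202 = 17466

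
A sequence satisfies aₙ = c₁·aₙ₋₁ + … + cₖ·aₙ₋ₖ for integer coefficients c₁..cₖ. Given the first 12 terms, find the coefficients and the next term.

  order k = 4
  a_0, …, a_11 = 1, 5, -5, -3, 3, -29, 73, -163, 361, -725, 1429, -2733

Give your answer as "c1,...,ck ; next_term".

-2,1,1,-3 ; 5087

  a_4 = -2·-3 + 1·-5 + 1·5 + -3·1 = 3
  a_5 = -2·3 + 1·-3 + 1·-5 + -3·5 = -29
  a_6 = -2·-29 + 1·3 + 1·-3 + -3·-5 = 73
  a_7 = -2·73 + 1·-29 + 1·3 + -3·-3 = -163
  a_8 = -2·-163 + 1·73 + 1·-29 + -3·3 = 361
  a_9 = -2·361 + 1·-163 + 1·73 + -3·-29 = -725
  a_10 = -2·-725 + 1·361 + 1·-163 + -3·73 = 1429
  a_11 = -2·1429 + 1·-725 + 1·361 + -3·-163 = -2733
  a_12 = -2·-2733 + 1·1429 + 1·-725 + -3·361 = 5087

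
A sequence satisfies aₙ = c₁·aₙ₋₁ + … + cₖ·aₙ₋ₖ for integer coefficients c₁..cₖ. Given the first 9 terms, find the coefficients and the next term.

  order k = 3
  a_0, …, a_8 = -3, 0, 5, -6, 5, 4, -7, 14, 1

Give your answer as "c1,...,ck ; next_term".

  a_3 = 0·5 + 1·0 + 2·-3 = -6
  a_4 = 0·-6 + 1·5 + 2·0 = 5
  a_5 = 0·5 + 1·-6 + 2·5 = 4
  a_6 = 0·4 + 1·5 + 2·-6 = -7
  a_7 = 0·-7 + 1·4 + 2·5 = 14
  a_8 = 0·14 + 1·-7 + 2·4 = 1
  a_9 = 0·1 + 1·14 + 2·-7 = 0

0,1,2 ; 0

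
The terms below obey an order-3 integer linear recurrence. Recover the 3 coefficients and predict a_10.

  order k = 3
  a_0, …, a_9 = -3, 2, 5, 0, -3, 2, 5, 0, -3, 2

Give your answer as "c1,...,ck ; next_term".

  a_3 = 1·5 + -1·2 + 1·-3 = 0
  a_4 = 1·0 + -1·5 + 1·2 = -3
  a_5 = 1·-3 + -1·0 + 1·5 = 2
  a_6 = 1·2 + -1·-3 + 1·0 = 5
  a_7 = 1·5 + -1·2 + 1·-3 = 0
  a_8 = 1·0 + -1·5 + 1·2 = -3
  a_9 = 1·-3 + -1·0 + 1·5 = 2
  a_10 = 1·2 + -1·-3 + 1·0 = 5

1,-1,1 ; 5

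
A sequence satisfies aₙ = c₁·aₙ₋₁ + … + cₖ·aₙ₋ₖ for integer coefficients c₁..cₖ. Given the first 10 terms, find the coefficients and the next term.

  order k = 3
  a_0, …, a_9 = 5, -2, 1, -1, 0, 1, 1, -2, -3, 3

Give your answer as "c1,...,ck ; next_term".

  a_3 = 0·1 + -2·-2 + -1·5 = -1
  a_4 = 0·-1 + -2·1 + -1·-2 = 0
  a_5 = 0·0 + -2·-1 + -1·1 = 1
  a_6 = 0·1 + -2·0 + -1·-1 = 1
  a_7 = 0·1 + -2·1 + -1·0 = -2
  a_8 = 0·-2 + -2·1 + -1·1 = -3
  a_9 = 0·-3 + -2·-2 + -1·1 = 3
  a_10 = 0·3 + -2·-3 + -1·-2 = 8

0,-2,-1 ; 8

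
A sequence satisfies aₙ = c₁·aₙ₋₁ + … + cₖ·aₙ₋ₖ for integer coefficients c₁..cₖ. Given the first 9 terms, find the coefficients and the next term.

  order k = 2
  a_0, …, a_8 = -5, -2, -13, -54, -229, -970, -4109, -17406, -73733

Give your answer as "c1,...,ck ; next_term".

4,1 ; -312338

  a_2 = 4·-2 + 1·-5 = -13
  a_3 = 4·-13 + 1·-2 = -54
  a_4 = 4·-54 + 1·-13 = -229
  a_5 = 4·-229 + 1·-54 = -970
  a_6 = 4·-970 + 1·-229 = -4109
  a_7 = 4·-4109 + 1·-970 = -17406
  a_8 = 4·-17406 + 1·-4109 = -73733
  a_9 = 4·-73733 + 1·-17406 = -312338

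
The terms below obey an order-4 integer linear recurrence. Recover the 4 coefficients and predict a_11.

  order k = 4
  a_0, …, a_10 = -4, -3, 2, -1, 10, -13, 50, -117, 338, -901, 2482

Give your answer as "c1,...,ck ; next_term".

-2,3,2,-2 ; -6757

  a_4 = -2·-1 + 3·2 + 2·-3 + -2·-4 = 10
  a_5 = -2·10 + 3·-1 + 2·2 + -2·-3 = -13
  a_6 = -2·-13 + 3·10 + 2·-1 + -2·2 = 50
  a_7 = -2·50 + 3·-13 + 2·10 + -2·-1 = -117
  a_8 = -2·-117 + 3·50 + 2·-13 + -2·10 = 338
  a_9 = -2·338 + 3·-117 + 2·50 + -2·-13 = -901
  a_10 = -2·-901 + 3·338 + 2·-117 + -2·50 = 2482
  a_11 = -2·2482 + 3·-901 + 2·338 + -2·-117 = -6757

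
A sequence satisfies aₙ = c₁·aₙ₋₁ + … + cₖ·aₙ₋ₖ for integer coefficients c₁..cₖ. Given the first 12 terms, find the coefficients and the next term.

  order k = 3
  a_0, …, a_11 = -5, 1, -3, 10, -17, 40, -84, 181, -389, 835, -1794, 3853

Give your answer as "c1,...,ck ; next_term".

  a_3 = -1·-3 + 2·1 + -1·-5 = 10
  a_4 = -1·10 + 2·-3 + -1·1 = -17
  a_5 = -1·-17 + 2·10 + -1·-3 = 40
  a_6 = -1·40 + 2·-17 + -1·10 = -84
  a_7 = -1·-84 + 2·40 + -1·-17 = 181
  a_8 = -1·181 + 2·-84 + -1·40 = -389
  a_9 = -1·-389 + 2·181 + -1·-84 = 835
  a_10 = -1·835 + 2·-389 + -1·181 = -1794
  a_11 = -1·-1794 + 2·835 + -1·-389 = 3853
  a_12 = -1·3853 + 2·-1794 + -1·835 = -8276

-1,2,-1 ; -8276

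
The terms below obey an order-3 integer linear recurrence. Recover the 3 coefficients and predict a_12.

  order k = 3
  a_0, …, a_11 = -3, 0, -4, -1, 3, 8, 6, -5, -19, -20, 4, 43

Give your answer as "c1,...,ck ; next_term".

1,-1,-1 ; 59

  a_3 = 1·-4 + -1·0 + -1·-3 = -1
  a_4 = 1·-1 + -1·-4 + -1·0 = 3
  a_5 = 1·3 + -1·-1 + -1·-4 = 8
  a_6 = 1·8 + -1·3 + -1·-1 = 6
  a_7 = 1·6 + -1·8 + -1·3 = -5
  a_8 = 1·-5 + -1·6 + -1·8 = -19
  a_9 = 1·-19 + -1·-5 + -1·6 = -20
  a_10 = 1·-20 + -1·-19 + -1·-5 = 4
  a_11 = 1·4 + -1·-20 + -1·-19 = 43
  a_12 = 1·43 + -1·4 + -1·-20 = 59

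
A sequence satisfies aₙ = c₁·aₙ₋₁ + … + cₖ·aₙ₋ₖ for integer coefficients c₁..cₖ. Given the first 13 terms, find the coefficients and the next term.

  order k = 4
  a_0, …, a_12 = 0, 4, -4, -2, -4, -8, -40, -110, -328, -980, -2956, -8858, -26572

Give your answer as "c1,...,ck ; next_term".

  a_4 = 2·-2 + 2·-4 + 2·4 + 3·0 = -4
  a_5 = 2·-4 + 2·-2 + 2·-4 + 3·4 = -8
  a_6 = 2·-8 + 2·-4 + 2·-2 + 3·-4 = -40
  a_7 = 2·-40 + 2·-8 + 2·-4 + 3·-2 = -110
  a_8 = 2·-110 + 2·-40 + 2·-8 + 3·-4 = -328
  a_9 = 2·-328 + 2·-110 + 2·-40 + 3·-8 = -980
  a_10 = 2·-980 + 2·-328 + 2·-110 + 3·-40 = -2956
  a_11 = 2·-2956 + 2·-980 + 2·-328 + 3·-110 = -8858
  a_12 = 2·-8858 + 2·-2956 + 2·-980 + 3·-328 = -26572
  a_13 = 2·-26572 + 2·-8858 + 2·-2956 + 3·-980 = -79712

2,2,2,3 ; -79712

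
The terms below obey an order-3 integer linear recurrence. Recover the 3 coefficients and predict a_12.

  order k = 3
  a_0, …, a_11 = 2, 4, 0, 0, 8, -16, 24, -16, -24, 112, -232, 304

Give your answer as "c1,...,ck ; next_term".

  a_3 = -2·0 + -1·4 + 2·2 = 0
  a_4 = -2·0 + -1·0 + 2·4 = 8
  a_5 = -2·8 + -1·0 + 2·0 = -16
  a_6 = -2·-16 + -1·8 + 2·0 = 24
  a_7 = -2·24 + -1·-16 + 2·8 = -16
  a_8 = -2·-16 + -1·24 + 2·-16 = -24
  a_9 = -2·-24 + -1·-16 + 2·24 = 112
  a_10 = -2·112 + -1·-24 + 2·-16 = -232
  a_11 = -2·-232 + -1·112 + 2·-24 = 304
  a_12 = -2·304 + -1·-232 + 2·112 = -152

-2,-1,2 ; -152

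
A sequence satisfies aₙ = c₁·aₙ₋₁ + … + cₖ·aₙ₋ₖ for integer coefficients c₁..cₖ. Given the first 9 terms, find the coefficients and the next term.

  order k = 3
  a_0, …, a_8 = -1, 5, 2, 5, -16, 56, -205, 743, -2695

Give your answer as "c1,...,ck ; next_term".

  a_3 = -3·2 + 2·5 + -1·-1 = 5
  a_4 = -3·5 + 2·2 + -1·5 = -16
  a_5 = -3·-16 + 2·5 + -1·2 = 56
  a_6 = -3·56 + 2·-16 + -1·5 = -205
  a_7 = -3·-205 + 2·56 + -1·-16 = 743
  a_8 = -3·743 + 2·-205 + -1·56 = -2695
  a_9 = -3·-2695 + 2·743 + -1·-205 = 9776

-3,2,-1 ; 9776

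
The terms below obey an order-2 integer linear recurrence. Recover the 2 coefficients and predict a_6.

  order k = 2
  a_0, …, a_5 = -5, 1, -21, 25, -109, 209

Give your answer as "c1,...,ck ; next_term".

-1,4 ; -645

  a_2 = -1·1 + 4·-5 = -21
  a_3 = -1·-21 + 4·1 = 25
  a_4 = -1·25 + 4·-21 = -109
  a_5 = -1·-109 + 4·25 = 209
  a_6 = -1·209 + 4·-109 = -645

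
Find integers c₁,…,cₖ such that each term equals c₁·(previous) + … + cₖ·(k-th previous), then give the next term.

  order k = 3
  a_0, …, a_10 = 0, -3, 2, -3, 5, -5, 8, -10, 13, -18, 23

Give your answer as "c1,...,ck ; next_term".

0,1,-1 ; -31

  a_3 = 0·2 + 1·-3 + -1·0 = -3
  a_4 = 0·-3 + 1·2 + -1·-3 = 5
  a_5 = 0·5 + 1·-3 + -1·2 = -5
  a_6 = 0·-5 + 1·5 + -1·-3 = 8
  a_7 = 0·8 + 1·-5 + -1·5 = -10
  a_8 = 0·-10 + 1·8 + -1·-5 = 13
  a_9 = 0·13 + 1·-10 + -1·8 = -18
  a_10 = 0·-18 + 1·13 + -1·-10 = 23
  a_11 = 0·23 + 1·-18 + -1·13 = -31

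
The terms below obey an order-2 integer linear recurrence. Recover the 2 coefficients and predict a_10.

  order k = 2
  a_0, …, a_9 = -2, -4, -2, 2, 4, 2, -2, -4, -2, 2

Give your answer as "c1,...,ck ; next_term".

  a_2 = 1·-4 + -1·-2 = -2
  a_3 = 1·-2 + -1·-4 = 2
  a_4 = 1·2 + -1·-2 = 4
  a_5 = 1·4 + -1·2 = 2
  a_6 = 1·2 + -1·4 = -2
  a_7 = 1·-2 + -1·2 = -4
  a_8 = 1·-4 + -1·-2 = -2
  a_9 = 1·-2 + -1·-4 = 2
  a_10 = 1·2 + -1·-2 = 4

1,-1 ; 4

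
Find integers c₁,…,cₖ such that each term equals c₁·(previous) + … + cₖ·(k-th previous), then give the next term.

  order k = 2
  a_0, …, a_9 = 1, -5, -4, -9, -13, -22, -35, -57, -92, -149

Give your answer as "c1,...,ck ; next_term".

  a_2 = 1·-5 + 1·1 = -4
  a_3 = 1·-4 + 1·-5 = -9
  a_4 = 1·-9 + 1·-4 = -13
  a_5 = 1·-13 + 1·-9 = -22
  a_6 = 1·-22 + 1·-13 = -35
  a_7 = 1·-35 + 1·-22 = -57
  a_8 = 1·-57 + 1·-35 = -92
  a_9 = 1·-92 + 1·-57 = -149
  a_10 = 1·-149 + 1·-92 = -241

1,1 ; -241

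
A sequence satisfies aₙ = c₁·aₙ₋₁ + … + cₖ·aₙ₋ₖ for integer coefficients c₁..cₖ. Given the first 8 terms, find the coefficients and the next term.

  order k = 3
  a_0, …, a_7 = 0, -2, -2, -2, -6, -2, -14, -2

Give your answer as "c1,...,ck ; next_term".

  a_3 = -1·-2 + 2·-2 + 2·0 = -2
  a_4 = -1·-2 + 2·-2 + 2·-2 = -6
  a_5 = -1·-6 + 2·-2 + 2·-2 = -2
  a_6 = -1·-2 + 2·-6 + 2·-2 = -14
  a_7 = -1·-14 + 2·-2 + 2·-6 = -2
  a_8 = -1·-2 + 2·-14 + 2·-2 = -30

-1,2,2 ; -30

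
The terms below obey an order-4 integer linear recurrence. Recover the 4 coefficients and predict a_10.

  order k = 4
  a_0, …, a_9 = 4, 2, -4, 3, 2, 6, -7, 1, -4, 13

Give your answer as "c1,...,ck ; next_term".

0,0,-1,1 ; -8

  a_4 = 0·3 + 0·-4 + -1·2 + 1·4 = 2
  a_5 = 0·2 + 0·3 + -1·-4 + 1·2 = 6
  a_6 = 0·6 + 0·2 + -1·3 + 1·-4 = -7
  a_7 = 0·-7 + 0·6 + -1·2 + 1·3 = 1
  a_8 = 0·1 + 0·-7 + -1·6 + 1·2 = -4
  a_9 = 0·-4 + 0·1 + -1·-7 + 1·6 = 13
  a_10 = 0·13 + 0·-4 + -1·1 + 1·-7 = -8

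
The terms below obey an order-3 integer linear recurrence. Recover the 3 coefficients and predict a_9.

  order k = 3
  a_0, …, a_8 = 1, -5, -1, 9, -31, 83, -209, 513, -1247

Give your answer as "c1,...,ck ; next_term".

  a_3 = -3·-1 + -1·-5 + 1·1 = 9
  a_4 = -3·9 + -1·-1 + 1·-5 = -31
  a_5 = -3·-31 + -1·9 + 1·-1 = 83
  a_6 = -3·83 + -1·-31 + 1·9 = -209
  a_7 = -3·-209 + -1·83 + 1·-31 = 513
  a_8 = -3·513 + -1·-209 + 1·83 = -1247
  a_9 = -3·-1247 + -1·513 + 1·-209 = 3019

-3,-1,1 ; 3019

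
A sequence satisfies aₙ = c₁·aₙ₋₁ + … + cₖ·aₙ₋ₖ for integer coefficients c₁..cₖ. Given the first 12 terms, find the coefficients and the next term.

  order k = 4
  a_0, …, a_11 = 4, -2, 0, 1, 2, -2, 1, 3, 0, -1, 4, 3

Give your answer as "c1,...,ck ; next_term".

  a_4 = 0·1 + 0·0 + 1·-2 + 1·4 = 2
  a_5 = 0·2 + 0·1 + 1·0 + 1·-2 = -2
  a_6 = 0·-2 + 0·2 + 1·1 + 1·0 = 1
  a_7 = 0·1 + 0·-2 + 1·2 + 1·1 = 3
  a_8 = 0·3 + 0·1 + 1·-2 + 1·2 = 0
  a_9 = 0·0 + 0·3 + 1·1 + 1·-2 = -1
  a_10 = 0·-1 + 0·0 + 1·3 + 1·1 = 4
  a_11 = 0·4 + 0·-1 + 1·0 + 1·3 = 3
  a_12 = 0·3 + 0·4 + 1·-1 + 1·0 = -1

0,0,1,1 ; -1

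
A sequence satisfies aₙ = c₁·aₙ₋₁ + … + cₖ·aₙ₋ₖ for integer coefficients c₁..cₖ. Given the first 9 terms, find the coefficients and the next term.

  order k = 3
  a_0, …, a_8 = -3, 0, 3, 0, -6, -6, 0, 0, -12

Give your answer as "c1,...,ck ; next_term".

  a_3 = 2·3 + -2·0 + 2·-3 = 0
  a_4 = 2·0 + -2·3 + 2·0 = -6
  a_5 = 2·-6 + -2·0 + 2·3 = -6
  a_6 = 2·-6 + -2·-6 + 2·0 = 0
  a_7 = 2·0 + -2·-6 + 2·-6 = 0
  a_8 = 2·0 + -2·0 + 2·-6 = -12
  a_9 = 2·-12 + -2·0 + 2·0 = -24

2,-2,2 ; -24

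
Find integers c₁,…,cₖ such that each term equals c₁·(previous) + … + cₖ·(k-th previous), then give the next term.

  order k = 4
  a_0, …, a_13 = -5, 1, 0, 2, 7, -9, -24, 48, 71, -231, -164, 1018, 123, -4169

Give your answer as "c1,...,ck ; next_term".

0,-4,2,-1 ; 1708

  a_4 = 0·2 + -4·0 + 2·1 + -1·-5 = 7
  a_5 = 0·7 + -4·2 + 2·0 + -1·1 = -9
  a_6 = 0·-9 + -4·7 + 2·2 + -1·0 = -24
  a_7 = 0·-24 + -4·-9 + 2·7 + -1·2 = 48
  a_8 = 0·48 + -4·-24 + 2·-9 + -1·7 = 71
  a_9 = 0·71 + -4·48 + 2·-24 + -1·-9 = -231
  a_10 = 0·-231 + -4·71 + 2·48 + -1·-24 = -164
  a_11 = 0·-164 + -4·-231 + 2·71 + -1·48 = 1018
  a_12 = 0·1018 + -4·-164 + 2·-231 + -1·71 = 123
  a_13 = 0·123 + -4·1018 + 2·-164 + -1·-231 = -4169
  a_14 = 0·-4169 + -4·123 + 2·1018 + -1·-164 = 1708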